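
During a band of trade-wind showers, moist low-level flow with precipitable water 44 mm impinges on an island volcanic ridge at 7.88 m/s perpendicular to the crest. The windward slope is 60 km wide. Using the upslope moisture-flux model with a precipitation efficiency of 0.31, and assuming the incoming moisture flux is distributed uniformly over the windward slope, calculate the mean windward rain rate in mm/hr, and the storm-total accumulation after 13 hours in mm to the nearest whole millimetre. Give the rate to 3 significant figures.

R ≈ 6.45 mm/hr; total ≈ 84 mm

Incoming column moisture flux per unit ridge length: F = V × PW = 7.88 × 44 = 346.72 mm·m/s.
Spread over the 60 km slope with efficiency ε = 0.31: R = ε·F/W = 0.31 × 346.72 / 60000 m = 1.791e-03 mm/s.
R = 1.791e-03 × 3600 = 6.45 mm/hr.
Over 13 h: total = 6.45 × 13 = 83.85 ≈ 84 mm.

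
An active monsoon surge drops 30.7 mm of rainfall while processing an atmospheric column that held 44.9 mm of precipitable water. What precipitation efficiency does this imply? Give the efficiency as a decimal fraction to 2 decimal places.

ε = rainfall / PW = 30.7 / 44.9 = 0.68.

ε ≈ 0.68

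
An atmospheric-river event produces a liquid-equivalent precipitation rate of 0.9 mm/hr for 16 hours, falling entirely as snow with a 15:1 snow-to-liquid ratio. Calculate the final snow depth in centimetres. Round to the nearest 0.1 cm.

Liquid-equivalent depth = 0.9 × 16 = 14.4 mm.
Snow depth = 14.4 mm × 15 = 216 mm = 21.6 cm.

snow depth ≈ 21.6 cm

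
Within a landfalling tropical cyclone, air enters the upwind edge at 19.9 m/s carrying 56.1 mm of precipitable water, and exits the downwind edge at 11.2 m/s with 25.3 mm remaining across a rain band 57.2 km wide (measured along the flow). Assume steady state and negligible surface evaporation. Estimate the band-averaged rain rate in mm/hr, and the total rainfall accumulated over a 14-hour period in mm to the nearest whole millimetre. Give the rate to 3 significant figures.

Column moisture flux per unit crosswind length is F = V × PW.
Inflow: F_in = 19.9 × 56.1 = 1116.39 mm·m/s
Outflow: F_out = 11.2 × 25.3 = 283.36 mm·m/s
Steady-state rate R = (F_in − F_out)/L = (1116.39 − 283.36) / 57200 m = 1.456e-02 mm/s.
R = 1.456e-02 × 3600 = 52.4 mm/hr.
Over 14 h: total = 52.4 × 14 = 733.6 ≈ 734 mm.

R ≈ 52.4 mm/hr; total ≈ 734 mm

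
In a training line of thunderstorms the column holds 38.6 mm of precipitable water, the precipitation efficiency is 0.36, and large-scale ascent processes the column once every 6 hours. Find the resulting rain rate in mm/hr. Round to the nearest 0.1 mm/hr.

Each overturning extracts ε × PW = 0.36 × 38.6 = 13.896 mm.
Rate = ε·PW / τ = 13.896 / 6 h = 2.3 mm/hr.

R ≈ 2.3 mm/hr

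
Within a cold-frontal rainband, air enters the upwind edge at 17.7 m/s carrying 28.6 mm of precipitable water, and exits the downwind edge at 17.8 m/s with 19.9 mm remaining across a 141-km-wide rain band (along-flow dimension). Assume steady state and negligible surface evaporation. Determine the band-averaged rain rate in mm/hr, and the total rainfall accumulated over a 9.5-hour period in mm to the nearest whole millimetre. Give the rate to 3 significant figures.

R ≈ 3.88 mm/hr; total ≈ 37 mm

Column moisture flux per unit crosswind length is F = V × PW.
Inflow: F_in = 17.7 × 28.6 = 506.22 mm·m/s
Outflow: F_out = 17.8 × 19.9 = 354.22 mm·m/s
Steady-state rate R = (F_in − F_out)/L = (506.22 − 354.22) / 141000 m = 1.078e-03 mm/s.
R = 1.078e-03 × 3600 = 3.88 mm/hr.
Over 9.5 h: total = 3.88 × 9.5 = 36.86 ≈ 37 mm.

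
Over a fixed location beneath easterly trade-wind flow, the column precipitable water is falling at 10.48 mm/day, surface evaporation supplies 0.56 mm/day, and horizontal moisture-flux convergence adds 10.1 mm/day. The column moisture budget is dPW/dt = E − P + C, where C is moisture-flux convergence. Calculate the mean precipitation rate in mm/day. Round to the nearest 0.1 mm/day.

dPW/dt = -10.48 mm/day.
P = E + C − dPW/dt = 0.56 + (10.1) − (-10.48) = 21.1 mm/day.

P ≈ 21.1 mm/day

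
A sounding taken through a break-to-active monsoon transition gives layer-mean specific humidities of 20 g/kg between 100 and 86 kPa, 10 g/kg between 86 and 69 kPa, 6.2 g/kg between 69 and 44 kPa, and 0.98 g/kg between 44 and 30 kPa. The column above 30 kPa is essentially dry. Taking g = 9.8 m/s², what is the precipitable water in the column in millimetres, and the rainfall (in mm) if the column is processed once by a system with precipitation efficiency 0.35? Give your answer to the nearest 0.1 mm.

PW ≈ 63.1 mm; rainfall ≈ 22.1 mm

Precipitable water is the column-integrated vapour mass per unit area: PW = (1/g) Σ q̄ Δp, with q in kg/kg and Δp in Pa (1 kg/m² of water = 1 mm).
Layer 100–86 kPa: Δp = 140 hPa = 14000 Pa, q̄ = 0.02 kg/kg → 0.02 × 14000 / 9.8 = 28.57 mm
Layer 86–69 kPa: Δp = 170 hPa = 17000 Pa, q̄ = 0.01 kg/kg → 0.01 × 17000 / 9.8 = 17.35 mm
Layer 69–44 kPa: Δp = 250 hPa = 25000 Pa, q̄ = 0.0062 kg/kg → 0.0062 × 25000 / 9.8 = 15.82 mm
Layer 44–30 kPa: Δp = 140 hPa = 14000 Pa, q̄ = 0.00098 kg/kg → 0.00098 × 14000 / 9.8 = 1.40 mm
PW = 28.57 + 17.35 + 15.82 + 1.40 = 63.14 ≈ 63.1 mm.
Rainfall = ε × PW = 0.35 × 63.1 = 22.1 mm.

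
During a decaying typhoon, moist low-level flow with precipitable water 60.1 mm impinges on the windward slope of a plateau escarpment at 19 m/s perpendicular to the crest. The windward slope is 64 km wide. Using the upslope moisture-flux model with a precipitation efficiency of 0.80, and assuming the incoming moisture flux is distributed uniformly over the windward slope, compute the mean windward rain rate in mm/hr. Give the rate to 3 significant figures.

R ≈ 51.4 mm/hr

Incoming column moisture flux per unit ridge length: F = V × PW = 19 × 60.1 = 1141.9 mm·m/s.
Spread over the 64 km slope with efficiency ε = 0.80: R = ε·F/W = 0.80 × 1141.9 / 64000 m = 1.427e-02 mm/s.
R = 1.427e-02 × 3600 = 51.4 mm/hr.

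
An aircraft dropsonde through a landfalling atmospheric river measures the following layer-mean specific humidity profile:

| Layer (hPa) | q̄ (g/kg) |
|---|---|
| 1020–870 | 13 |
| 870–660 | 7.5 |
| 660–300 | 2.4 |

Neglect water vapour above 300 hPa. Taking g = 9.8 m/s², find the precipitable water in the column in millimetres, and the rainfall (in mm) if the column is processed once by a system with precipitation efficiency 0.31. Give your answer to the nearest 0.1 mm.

PW ≈ 44.8 mm; rainfall ≈ 13.9 mm

Precipitable water is the column-integrated vapour mass per unit area: PW = (1/g) Σ q̄ Δp, with q in kg/kg and Δp in Pa (1 kg/m² of water = 1 mm).
Layer 1020–870 hPa: Δp = 150 hPa = 15000 Pa, q̄ = 0.013 kg/kg → 0.013 × 15000 / 9.8 = 19.90 mm
Layer 870–660 hPa: Δp = 210 hPa = 21000 Pa, q̄ = 0.0075 kg/kg → 0.0075 × 21000 / 9.8 = 16.07 mm
Layer 660–300 hPa: Δp = 360 hPa = 36000 Pa, q̄ = 0.0024 kg/kg → 0.0024 × 36000 / 9.8 = 8.82 mm
PW = 19.90 + 16.07 + 8.82 = 44.79 ≈ 44.8 mm.
Rainfall = ε × PW = 0.31 × 44.8 = 13.9 mm.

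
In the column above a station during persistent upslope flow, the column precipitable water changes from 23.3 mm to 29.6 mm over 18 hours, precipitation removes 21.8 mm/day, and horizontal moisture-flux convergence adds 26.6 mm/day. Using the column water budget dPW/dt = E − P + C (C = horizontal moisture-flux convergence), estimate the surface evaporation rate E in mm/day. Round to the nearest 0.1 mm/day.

E ≈ 3.6 mm/day

dPW/dt = (29.6 − 23.3) mm / (18/24 day) = +8.400 mm/day.
E = dPW/dt + P − C = (+8.400) + 21.8 − (26.6) = 3.6 mm/day.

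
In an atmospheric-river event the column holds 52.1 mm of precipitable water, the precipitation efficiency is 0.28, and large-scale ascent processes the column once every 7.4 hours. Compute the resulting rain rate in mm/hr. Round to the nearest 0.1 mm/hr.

Each overturning extracts ε × PW = 0.28 × 52.1 = 14.588 mm.
Rate = ε·PW / τ = 14.588 / 7.4 h = 2.0 mm/hr.

R ≈ 2.0 mm/hr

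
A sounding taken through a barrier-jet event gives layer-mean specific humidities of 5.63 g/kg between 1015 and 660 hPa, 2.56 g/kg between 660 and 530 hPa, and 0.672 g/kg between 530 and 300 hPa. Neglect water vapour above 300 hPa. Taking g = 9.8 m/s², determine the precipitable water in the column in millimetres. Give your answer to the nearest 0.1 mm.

PW ≈ 25.4 mm

Precipitable water is the column-integrated vapour mass per unit area: PW = (1/g) Σ q̄ Δp, with q in kg/kg and Δp in Pa (1 kg/m² of water = 1 mm).
Layer 1015–660 hPa: Δp = 355 hPa = 35500 Pa, q̄ = 0.00563 kg/kg → 0.00563 × 35500 / 9.8 = 20.39 mm
Layer 660–530 hPa: Δp = 130 hPa = 13000 Pa, q̄ = 0.00256 kg/kg → 0.00256 × 13000 / 9.8 = 3.40 mm
Layer 530–300 hPa: Δp = 230 hPa = 23000 Pa, q̄ = 0.000672 kg/kg → 0.000672 × 23000 / 9.8 = 1.58 mm
PW = 20.39 + 3.40 + 1.58 = 25.37 ≈ 25.4 mm.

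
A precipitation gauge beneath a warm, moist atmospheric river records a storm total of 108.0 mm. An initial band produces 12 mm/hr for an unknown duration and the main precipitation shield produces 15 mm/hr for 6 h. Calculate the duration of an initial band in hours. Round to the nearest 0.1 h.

duration ≈ 1.5 h

Known phases: 15 × 6 = 90 mm.
Remaining depth = 108.0 − 90 = 18 mm.
Duration = 18 / 12 = 1.5 h.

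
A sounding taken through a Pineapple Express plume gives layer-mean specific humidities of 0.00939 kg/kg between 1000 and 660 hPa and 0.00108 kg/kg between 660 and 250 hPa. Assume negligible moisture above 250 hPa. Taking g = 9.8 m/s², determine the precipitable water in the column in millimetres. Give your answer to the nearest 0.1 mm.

PW ≈ 37.1 mm

Precipitable water is the column-integrated vapour mass per unit area: PW = (1/g) Σ q̄ Δp, with q in kg/kg and Δp in Pa (1 kg/m² of water = 1 mm).
Layer 1000–660 hPa: Δp = 340 hPa = 34000 Pa, q̄ = 0.00939 kg/kg → 0.00939 × 34000 / 9.8 = 32.58 mm
Layer 660–250 hPa: Δp = 410 hPa = 41000 Pa, q̄ = 0.00108 kg/kg → 0.00108 × 41000 / 9.8 = 4.52 mm
PW = 32.58 + 4.52 = 37.10 ≈ 37.1 mm.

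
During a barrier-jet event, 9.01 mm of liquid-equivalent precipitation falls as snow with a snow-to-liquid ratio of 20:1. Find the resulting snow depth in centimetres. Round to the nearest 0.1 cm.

snow depth ≈ 18.0 cm

Snow depth = liquid × ratio = 9.01 mm × 20 = 180.2 mm = 18.0 cm.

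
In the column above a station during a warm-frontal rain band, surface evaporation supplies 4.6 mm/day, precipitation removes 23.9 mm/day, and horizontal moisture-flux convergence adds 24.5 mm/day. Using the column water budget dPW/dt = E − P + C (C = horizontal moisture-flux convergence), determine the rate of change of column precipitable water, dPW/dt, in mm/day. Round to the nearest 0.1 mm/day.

dPW/dt = E − P + C = 4.6 − 23.9 + (24.5) = 5.2 mm/day.

dPW/dt ≈ 5.2 mm/day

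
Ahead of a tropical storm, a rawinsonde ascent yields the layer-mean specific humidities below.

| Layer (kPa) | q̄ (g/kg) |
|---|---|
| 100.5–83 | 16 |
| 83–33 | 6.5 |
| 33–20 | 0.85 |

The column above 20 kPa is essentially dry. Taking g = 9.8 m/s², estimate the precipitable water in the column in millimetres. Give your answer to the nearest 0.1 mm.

Precipitable water is the column-integrated vapour mass per unit area: PW = (1/g) Σ q̄ Δp, with q in kg/kg and Δp in Pa (1 kg/m² of water = 1 mm).
Layer 100.5–83 kPa: Δp = 175 hPa = 17500 Pa, q̄ = 0.016 kg/kg → 0.016 × 17500 / 9.8 = 28.57 mm
Layer 83–33 kPa: Δp = 500 hPa = 50000 Pa, q̄ = 0.0065 kg/kg → 0.0065 × 50000 / 9.8 = 33.16 mm
Layer 33–20 kPa: Δp = 130 hPa = 13000 Pa, q̄ = 0.00085 kg/kg → 0.00085 × 13000 / 9.8 = 1.13 mm
PW = 28.57 + 33.16 + 1.13 = 62.86 ≈ 62.9 mm.

PW ≈ 62.9 mm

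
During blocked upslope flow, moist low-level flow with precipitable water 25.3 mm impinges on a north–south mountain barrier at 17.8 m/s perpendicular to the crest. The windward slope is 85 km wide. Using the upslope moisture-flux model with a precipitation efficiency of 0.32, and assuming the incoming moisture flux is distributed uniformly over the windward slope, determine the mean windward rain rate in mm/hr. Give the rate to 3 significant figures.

Incoming column moisture flux per unit ridge length: F = V × PW = 17.8 × 25.3 = 450.34 mm·m/s.
Spread over the 85 km slope with efficiency ε = 0.32: R = ε·F/W = 0.32 × 450.34 / 85000 m = 1.695e-03 mm/s.
R = 1.695e-03 × 3600 = 6.10 mm/hr.

R ≈ 6.10 mm/hr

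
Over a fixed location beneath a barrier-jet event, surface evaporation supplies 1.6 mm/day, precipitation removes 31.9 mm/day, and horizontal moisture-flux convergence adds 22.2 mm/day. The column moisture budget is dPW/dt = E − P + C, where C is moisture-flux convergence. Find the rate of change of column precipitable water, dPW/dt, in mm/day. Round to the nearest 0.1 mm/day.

dPW/dt ≈ -8.1 mm/day

dPW/dt = E − P + C = 1.6 − 31.9 + (22.2) = -8.1 mm/day.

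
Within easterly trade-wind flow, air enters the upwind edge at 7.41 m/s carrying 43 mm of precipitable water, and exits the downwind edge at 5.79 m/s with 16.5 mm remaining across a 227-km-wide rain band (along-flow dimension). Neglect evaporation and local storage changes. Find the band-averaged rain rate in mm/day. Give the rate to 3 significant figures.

R ≈ 84.9 mm/day

Column moisture flux per unit crosswind length is F = V × PW.
Inflow: F_in = 7.41 × 43 = 318.63 mm·m/s
Outflow: F_out = 5.79 × 16.5 = 95.535 mm·m/s
Steady-state rate R = (F_in − F_out)/L = (318.63 − 95.535) / 227000 m = 9.828e-04 mm/s.
R = 9.828e-04 × 3600 × 24 = 84.9 mm/day.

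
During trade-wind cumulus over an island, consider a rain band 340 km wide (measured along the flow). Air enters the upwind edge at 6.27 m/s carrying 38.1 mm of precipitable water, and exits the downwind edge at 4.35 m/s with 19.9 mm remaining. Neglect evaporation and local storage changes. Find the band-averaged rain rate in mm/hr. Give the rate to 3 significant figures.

Column moisture flux per unit crosswind length is F = V × PW.
Inflow: F_in = 6.27 × 38.1 = 238.887 mm·m/s
Outflow: F_out = 4.35 × 19.9 = 86.565 mm·m/s
Steady-state rate R = (F_in − F_out)/L = (238.887 − 86.565) / 340000 m = 4.480e-04 mm/s.
R = 4.480e-04 × 3600 = 1.61 mm/hr.

R ≈ 1.61 mm/hr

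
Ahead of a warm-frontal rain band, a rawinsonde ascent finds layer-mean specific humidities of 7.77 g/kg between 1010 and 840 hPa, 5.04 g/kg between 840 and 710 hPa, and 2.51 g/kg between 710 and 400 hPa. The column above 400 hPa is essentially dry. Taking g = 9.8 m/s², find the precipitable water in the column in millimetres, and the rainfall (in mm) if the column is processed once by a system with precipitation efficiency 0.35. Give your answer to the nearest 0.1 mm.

Precipitable water is the column-integrated vapour mass per unit area: PW = (1/g) Σ q̄ Δp, with q in kg/kg and Δp in Pa (1 kg/m² of water = 1 mm).
Layer 1010–840 hPa: Δp = 170 hPa = 17000 Pa, q̄ = 0.00777 kg/kg → 0.00777 × 17000 / 9.8 = 13.48 mm
Layer 840–710 hPa: Δp = 130 hPa = 13000 Pa, q̄ = 0.00504 kg/kg → 0.00504 × 13000 / 9.8 = 6.69 mm
Layer 710–400 hPa: Δp = 310 hPa = 31000 Pa, q̄ = 0.00251 kg/kg → 0.00251 × 31000 / 9.8 = 7.94 mm
PW = 13.48 + 6.69 + 7.94 = 28.11 ≈ 28.1 mm.
Rainfall = ε × PW = 0.35 × 28.1 = 9.8 mm.

PW ≈ 28.1 mm; rainfall ≈ 9.8 mm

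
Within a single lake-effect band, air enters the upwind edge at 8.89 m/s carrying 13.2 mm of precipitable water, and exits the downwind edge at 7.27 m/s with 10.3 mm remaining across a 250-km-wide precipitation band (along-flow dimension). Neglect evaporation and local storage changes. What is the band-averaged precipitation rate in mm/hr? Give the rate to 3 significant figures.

R ≈ 0.612 mm/hr

Column moisture flux per unit crosswind length is F = V × PW.
Inflow: F_in = 8.89 × 13.2 = 117.348 mm·m/s
Outflow: F_out = 7.27 × 10.3 = 74.881 mm·m/s
Steady-state rate R = (F_in − F_out)/L = (117.348 − 74.881) / 250000 m = 1.699e-04 mm/s.
R = 1.699e-04 × 3600 = 0.612 mm/hr.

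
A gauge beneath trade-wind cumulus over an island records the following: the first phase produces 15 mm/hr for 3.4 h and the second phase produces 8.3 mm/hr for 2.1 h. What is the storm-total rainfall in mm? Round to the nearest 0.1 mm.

total ≈ 68.4 mm

Total = Σ Rᵢ Δtᵢ = 15 × 3.4 + 8.3 × 2.1
      = 51 + 17.43 = 68.4 mm.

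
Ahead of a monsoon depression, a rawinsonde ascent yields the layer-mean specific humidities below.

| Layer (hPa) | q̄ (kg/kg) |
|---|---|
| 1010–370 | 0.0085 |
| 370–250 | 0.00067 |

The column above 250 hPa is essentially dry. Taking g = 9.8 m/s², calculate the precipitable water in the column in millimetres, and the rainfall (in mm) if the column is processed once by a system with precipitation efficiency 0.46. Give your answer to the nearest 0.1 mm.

PW ≈ 56.3 mm; rainfall ≈ 25.9 mm

Precipitable water is the column-integrated vapour mass per unit area: PW = (1/g) Σ q̄ Δp, with q in kg/kg and Δp in Pa (1 kg/m² of water = 1 mm).
Layer 1010–370 hPa: Δp = 640 hPa = 64000 Pa, q̄ = 0.0085 kg/kg → 0.0085 × 64000 / 9.8 = 55.51 mm
Layer 370–250 hPa: Δp = 120 hPa = 12000 Pa, q̄ = 0.00067 kg/kg → 0.00067 × 12000 / 9.8 = 0.82 mm
PW = 55.51 + 0.82 = 56.33 ≈ 56.3 mm.
Rainfall = ε × PW = 0.46 × 56.3 = 25.9 mm.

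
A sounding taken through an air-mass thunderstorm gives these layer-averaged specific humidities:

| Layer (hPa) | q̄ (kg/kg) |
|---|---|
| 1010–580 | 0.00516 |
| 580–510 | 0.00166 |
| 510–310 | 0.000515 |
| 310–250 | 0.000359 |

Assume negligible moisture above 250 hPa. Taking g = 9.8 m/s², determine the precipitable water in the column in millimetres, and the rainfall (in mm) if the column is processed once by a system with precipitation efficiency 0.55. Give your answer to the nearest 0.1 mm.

Precipitable water is the column-integrated vapour mass per unit area: PW = (1/g) Σ q̄ Δp, with q in kg/kg and Δp in Pa (1 kg/m² of water = 1 mm).
Layer 1010–580 hPa: Δp = 430 hPa = 43000 Pa, q̄ = 0.00516 kg/kg → 0.00516 × 43000 / 9.8 = 22.64 mm
Layer 580–510 hPa: Δp = 70 hPa = 7000 Pa, q̄ = 0.00166 kg/kg → 0.00166 × 7000 / 9.8 = 1.19 mm
Layer 510–310 hPa: Δp = 200 hPa = 20000 Pa, q̄ = 0.000515 kg/kg → 0.000515 × 20000 / 9.8 = 1.05 mm
Layer 310–250 hPa: Δp = 60 hPa = 6000 Pa, q̄ = 0.000359 kg/kg → 0.000359 × 6000 / 9.8 = 0.22 mm
PW = 22.64 + 1.19 + 1.05 + 0.22 = 25.10 ≈ 25.1 mm.
Rainfall = ε × PW = 0.55 × 25.1 = 13.8 mm.

PW ≈ 25.1 mm; rainfall ≈ 13.8 mm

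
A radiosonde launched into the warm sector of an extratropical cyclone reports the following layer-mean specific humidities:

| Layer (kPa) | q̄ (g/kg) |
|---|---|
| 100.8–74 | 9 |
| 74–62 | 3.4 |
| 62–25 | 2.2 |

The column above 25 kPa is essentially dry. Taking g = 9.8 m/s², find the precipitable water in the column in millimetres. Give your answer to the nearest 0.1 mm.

Precipitable water is the column-integrated vapour mass per unit area: PW = (1/g) Σ q̄ Δp, with q in kg/kg and Δp in Pa (1 kg/m² of water = 1 mm).
Layer 100.8–74 kPa: Δp = 268 hPa = 26800 Pa, q̄ = 0.009 kg/kg → 0.009 × 26800 / 9.8 = 24.61 mm
Layer 74–62 kPa: Δp = 120 hPa = 12000 Pa, q̄ = 0.0034 kg/kg → 0.0034 × 12000 / 9.8 = 4.16 mm
Layer 62–25 kPa: Δp = 370 hPa = 37000 Pa, q̄ = 0.0022 kg/kg → 0.0022 × 37000 / 9.8 = 8.31 mm
PW = 24.61 + 4.16 + 8.31 = 37.08 ≈ 37.1 mm.

PW ≈ 37.1 mm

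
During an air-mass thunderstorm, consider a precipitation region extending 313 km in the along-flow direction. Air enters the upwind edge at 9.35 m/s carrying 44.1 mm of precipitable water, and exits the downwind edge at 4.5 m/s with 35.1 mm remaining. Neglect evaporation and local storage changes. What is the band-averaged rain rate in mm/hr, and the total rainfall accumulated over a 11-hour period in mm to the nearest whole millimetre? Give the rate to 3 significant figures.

Column moisture flux per unit crosswind length is F = V × PW.
Inflow: F_in = 9.35 × 44.1 = 412.335 mm·m/s
Outflow: F_out = 4.5 × 35.1 = 157.95 mm·m/s
Steady-state rate R = (F_in − F_out)/L = (412.335 − 157.95) / 313000 m = 8.127e-04 mm/s.
R = 8.127e-04 × 3600 = 2.93 mm/hr.
Over 11 h: total = 2.93 × 11 = 32.23 ≈ 32 mm.

R ≈ 2.93 mm/hr; total ≈ 32 mm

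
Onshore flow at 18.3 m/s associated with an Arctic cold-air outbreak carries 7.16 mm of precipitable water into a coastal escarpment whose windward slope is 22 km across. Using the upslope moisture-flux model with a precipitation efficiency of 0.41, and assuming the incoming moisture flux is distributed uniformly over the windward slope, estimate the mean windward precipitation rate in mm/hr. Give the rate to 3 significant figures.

R ≈ 8.79 mm/hr

Incoming column moisture flux per unit ridge length: F = V × PW = 18.3 × 7.16 = 131.028 mm·m/s.
Spread over the 22 km slope with efficiency ε = 0.41: R = ε·F/W = 0.41 × 131.028 / 22000 m = 2.442e-03 mm/s.
R = 2.442e-03 × 3600 = 8.79 mm/hr.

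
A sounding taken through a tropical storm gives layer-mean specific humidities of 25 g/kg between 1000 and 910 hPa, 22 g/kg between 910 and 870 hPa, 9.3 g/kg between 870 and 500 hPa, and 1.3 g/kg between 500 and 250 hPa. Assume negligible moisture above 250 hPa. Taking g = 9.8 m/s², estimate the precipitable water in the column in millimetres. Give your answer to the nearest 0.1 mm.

PW ≈ 70.4 mm

Precipitable water is the column-integrated vapour mass per unit area: PW = (1/g) Σ q̄ Δp, with q in kg/kg and Δp in Pa (1 kg/m² of water = 1 mm).
Layer 1000–910 hPa: Δp = 90 hPa = 9000 Pa, q̄ = 0.025 kg/kg → 0.025 × 9000 / 9.8 = 22.96 mm
Layer 910–870 hPa: Δp = 40 hPa = 4000 Pa, q̄ = 0.022 kg/kg → 0.022 × 4000 / 9.8 = 8.98 mm
Layer 870–500 hPa: Δp = 370 hPa = 37000 Pa, q̄ = 0.0093 kg/kg → 0.0093 × 37000 / 9.8 = 35.11 mm
Layer 500–250 hPa: Δp = 250 hPa = 25000 Pa, q̄ = 0.0013 kg/kg → 0.0013 × 25000 / 9.8 = 3.32 mm
PW = 22.96 + 8.98 + 35.11 + 3.32 = 70.37 ≈ 70.4 mm.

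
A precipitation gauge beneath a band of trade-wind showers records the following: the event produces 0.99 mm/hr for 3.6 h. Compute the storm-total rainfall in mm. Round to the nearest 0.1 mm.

total ≈ 3.6 mm

Total = Σ Rᵢ Δtᵢ = 0.99 × 3.6
      = 3.564 = 3.6 mm.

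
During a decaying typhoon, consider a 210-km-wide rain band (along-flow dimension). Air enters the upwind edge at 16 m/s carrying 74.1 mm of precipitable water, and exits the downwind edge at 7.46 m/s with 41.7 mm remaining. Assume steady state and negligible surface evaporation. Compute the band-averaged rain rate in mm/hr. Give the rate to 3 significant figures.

R ≈ 15.0 mm/hr

Column moisture flux per unit crosswind length is F = V × PW.
Inflow: F_in = 16 × 74.1 = 1185.6 mm·m/s
Outflow: F_out = 7.46 × 41.7 = 311.082 mm·m/s
Steady-state rate R = (F_in − F_out)/L = (1185.6 − 311.082) / 210000 m = 4.164e-03 mm/s.
R = 4.164e-03 × 3600 = 15.0 mm/hr.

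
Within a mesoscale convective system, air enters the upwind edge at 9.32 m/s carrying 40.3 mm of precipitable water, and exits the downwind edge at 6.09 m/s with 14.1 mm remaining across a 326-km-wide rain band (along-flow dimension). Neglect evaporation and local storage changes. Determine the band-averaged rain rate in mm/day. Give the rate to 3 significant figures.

R ≈ 76.8 mm/day

Column moisture flux per unit crosswind length is F = V × PW.
Inflow: F_in = 9.32 × 40.3 = 375.596 mm·m/s
Outflow: F_out = 6.09 × 14.1 = 85.869 mm·m/s
Steady-state rate R = (F_in − F_out)/L = (375.596 − 85.869) / 326000 m = 8.887e-04 mm/s.
R = 8.887e-04 × 3600 × 24 = 76.8 mm/day.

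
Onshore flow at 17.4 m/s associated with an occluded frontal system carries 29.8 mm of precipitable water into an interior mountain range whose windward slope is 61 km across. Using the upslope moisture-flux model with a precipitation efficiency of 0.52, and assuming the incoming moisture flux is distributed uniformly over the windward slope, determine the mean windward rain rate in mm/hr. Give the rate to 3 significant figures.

R ≈ 15.9 mm/hr

Incoming column moisture flux per unit ridge length: F = V × PW = 17.4 × 29.8 = 518.52 mm·m/s.
Spread over the 61 km slope with efficiency ε = 0.52: R = ε·F/W = 0.52 × 518.52 / 61000 m = 4.420e-03 mm/s.
R = 4.420e-03 × 3600 = 15.9 mm/hr.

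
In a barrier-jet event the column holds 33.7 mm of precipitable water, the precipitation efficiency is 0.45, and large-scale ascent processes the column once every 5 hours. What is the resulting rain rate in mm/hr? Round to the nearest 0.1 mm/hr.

R ≈ 3.0 mm/hr

Each overturning extracts ε × PW = 0.45 × 33.7 = 15.165 mm.
Rate = ε·PW / τ = 15.165 / 5 h = 3.0 mm/hr.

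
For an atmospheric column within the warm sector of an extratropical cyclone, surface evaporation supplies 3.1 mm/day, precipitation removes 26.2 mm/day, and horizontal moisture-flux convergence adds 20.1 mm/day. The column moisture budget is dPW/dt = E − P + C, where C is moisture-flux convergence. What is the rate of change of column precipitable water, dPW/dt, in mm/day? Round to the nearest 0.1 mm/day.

dPW/dt = E − P + C = 3.1 − 26.2 + (20.1) = -3.0 mm/day.

dPW/dt ≈ -3.0 mm/day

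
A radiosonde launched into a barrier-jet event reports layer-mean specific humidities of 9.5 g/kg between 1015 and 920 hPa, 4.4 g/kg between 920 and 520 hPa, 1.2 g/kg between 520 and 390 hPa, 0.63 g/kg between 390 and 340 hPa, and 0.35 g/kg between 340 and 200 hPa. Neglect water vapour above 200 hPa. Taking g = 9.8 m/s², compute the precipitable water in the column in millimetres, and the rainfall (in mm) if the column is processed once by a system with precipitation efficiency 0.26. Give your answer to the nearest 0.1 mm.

PW ≈ 29.6 mm; rainfall ≈ 7.7 mm

Precipitable water is the column-integrated vapour mass per unit area: PW = (1/g) Σ q̄ Δp, with q in kg/kg and Δp in Pa (1 kg/m² of water = 1 mm).
Layer 1015–920 hPa: Δp = 95 hPa = 9500 Pa, q̄ = 0.0095 kg/kg → 0.0095 × 9500 / 9.8 = 9.21 mm
Layer 920–520 hPa: Δp = 400 hPa = 40000 Pa, q̄ = 0.0044 kg/kg → 0.0044 × 40000 / 9.8 = 17.96 mm
Layer 520–390 hPa: Δp = 130 hPa = 13000 Pa, q̄ = 0.0012 kg/kg → 0.0012 × 13000 / 9.8 = 1.59 mm
Layer 390–340 hPa: Δp = 50 hPa = 5000 Pa, q̄ = 0.00063 kg/kg → 0.00063 × 5000 / 9.8 = 0.32 mm
Layer 340–200 hPa: Δp = 140 hPa = 14000 Pa, q̄ = 0.00035 kg/kg → 0.00035 × 14000 / 9.8 = 0.50 mm
PW = 9.21 + 17.96 + 1.59 + 0.32 + 0.50 = 29.58 ≈ 29.6 mm.
Rainfall = ε × PW = 0.26 × 29.6 = 7.7 mm.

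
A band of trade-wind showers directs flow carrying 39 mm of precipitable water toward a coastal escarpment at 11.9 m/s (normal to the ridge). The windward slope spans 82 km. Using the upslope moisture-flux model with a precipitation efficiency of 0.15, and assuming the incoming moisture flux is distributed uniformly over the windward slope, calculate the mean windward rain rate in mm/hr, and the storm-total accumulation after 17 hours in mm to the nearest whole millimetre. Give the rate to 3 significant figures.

Incoming column moisture flux per unit ridge length: F = V × PW = 11.9 × 39 = 464.1 mm·m/s.
Spread over the 82 km slope with efficiency ε = 0.15: R = ε·F/W = 0.15 × 464.1 / 82000 m = 8.490e-04 mm/s.
R = 8.490e-04 × 3600 = 3.06 mm/hr.
Over 17 h: total = 3.06 × 17 = 52.02 ≈ 52 mm.

R ≈ 3.06 mm/hr; total ≈ 52 mm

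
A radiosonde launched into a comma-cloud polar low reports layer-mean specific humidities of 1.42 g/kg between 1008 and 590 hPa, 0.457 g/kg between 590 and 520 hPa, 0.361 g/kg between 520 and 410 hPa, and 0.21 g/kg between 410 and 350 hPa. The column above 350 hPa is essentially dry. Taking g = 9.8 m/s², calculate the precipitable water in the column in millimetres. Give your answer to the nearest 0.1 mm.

PW ≈ 6.9 mm

Precipitable water is the column-integrated vapour mass per unit area: PW = (1/g) Σ q̄ Δp, with q in kg/kg and Δp in Pa (1 kg/m² of water = 1 mm).
Layer 1008–590 hPa: Δp = 418 hPa = 41800 Pa, q̄ = 0.00142 kg/kg → 0.00142 × 41800 / 9.8 = 6.06 mm
Layer 590–520 hPa: Δp = 70 hPa = 7000 Pa, q̄ = 0.000457 kg/kg → 0.000457 × 7000 / 9.8 = 0.33 mm
Layer 520–410 hPa: Δp = 110 hPa = 11000 Pa, q̄ = 0.000361 kg/kg → 0.000361 × 11000 / 9.8 = 0.41 mm
Layer 410–350 hPa: Δp = 60 hPa = 6000 Pa, q̄ = 0.00021 kg/kg → 0.00021 × 6000 / 9.8 = 0.13 mm
PW = 6.06 + 0.33 + 0.41 + 0.13 = 6.93 ≈ 6.9 mm.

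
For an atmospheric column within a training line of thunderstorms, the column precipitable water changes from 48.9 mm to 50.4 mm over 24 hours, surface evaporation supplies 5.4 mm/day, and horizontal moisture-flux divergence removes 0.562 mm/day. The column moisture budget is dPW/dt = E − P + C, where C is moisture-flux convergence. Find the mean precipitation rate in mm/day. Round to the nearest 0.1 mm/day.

dPW/dt = (50.4 − 48.9) mm / (24/24 day) = +1.500 mm/day.
P = E + C − dPW/dt = 5.4 + (-0.562) − (+1.500) = 3.3 mm/day.

P ≈ 3.3 mm/day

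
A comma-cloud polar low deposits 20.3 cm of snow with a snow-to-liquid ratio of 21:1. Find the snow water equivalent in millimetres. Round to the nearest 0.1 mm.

SWE ≈ 9.7 mm

SWE = snow depth / ratio = 20.3 cm / 21 = 0.967 cm = 9.7 mm.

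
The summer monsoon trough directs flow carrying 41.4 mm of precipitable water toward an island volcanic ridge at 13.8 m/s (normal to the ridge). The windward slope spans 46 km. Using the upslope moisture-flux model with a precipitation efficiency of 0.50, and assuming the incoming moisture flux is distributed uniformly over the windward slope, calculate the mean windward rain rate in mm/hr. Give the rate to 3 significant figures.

R ≈ 22.4 mm/hr

Incoming column moisture flux per unit ridge length: F = V × PW = 13.8 × 41.4 = 571.32 mm·m/s.
Spread over the 46 km slope with efficiency ε = 0.50: R = ε·F/W = 0.50 × 571.32 / 46000 m = 6.210e-03 mm/s.
R = 6.210e-03 × 3600 = 22.4 mm/hr.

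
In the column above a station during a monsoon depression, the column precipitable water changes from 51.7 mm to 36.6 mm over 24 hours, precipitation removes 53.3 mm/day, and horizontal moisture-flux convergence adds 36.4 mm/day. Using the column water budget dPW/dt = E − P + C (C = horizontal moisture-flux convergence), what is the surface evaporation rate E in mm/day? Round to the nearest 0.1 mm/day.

E ≈ 1.8 mm/day

dPW/dt = (36.6 − 51.7) mm / (24/24 day) = -15.100 mm/day.
E = dPW/dt + P − C = (-15.100) + 53.3 − (36.4) = 1.8 mm/day.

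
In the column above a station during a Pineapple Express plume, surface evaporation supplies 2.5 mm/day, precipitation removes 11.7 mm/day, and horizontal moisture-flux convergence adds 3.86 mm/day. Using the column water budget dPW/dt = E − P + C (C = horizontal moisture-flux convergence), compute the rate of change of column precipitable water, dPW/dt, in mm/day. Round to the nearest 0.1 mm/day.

dPW/dt = E − P + C = 2.5 − 11.7 + (3.86) = -5.3 mm/day.

dPW/dt ≈ -5.3 mm/day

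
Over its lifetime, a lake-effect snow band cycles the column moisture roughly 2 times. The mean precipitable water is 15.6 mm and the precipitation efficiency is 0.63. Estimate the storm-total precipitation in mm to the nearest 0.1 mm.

precipitation ≈ 19.7 mm

Each cycle deposits ε × PW = 0.63 × 15.6 = 9.828 mm.
Over 2 cycles: 2 × 9.828 = 19.7 mm.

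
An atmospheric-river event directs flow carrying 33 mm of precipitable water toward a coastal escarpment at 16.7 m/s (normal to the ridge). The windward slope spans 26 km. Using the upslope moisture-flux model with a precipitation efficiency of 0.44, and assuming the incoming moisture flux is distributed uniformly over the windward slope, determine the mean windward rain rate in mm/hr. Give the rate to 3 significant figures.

R ≈ 33.6 mm/hr

Incoming column moisture flux per unit ridge length: F = V × PW = 16.7 × 33 = 551.1 mm·m/s.
Spread over the 26 km slope with efficiency ε = 0.44: R = ε·F/W = 0.44 × 551.1 / 26000 m = 9.326e-03 mm/s.
R = 9.326e-03 × 3600 = 33.6 mm/hr.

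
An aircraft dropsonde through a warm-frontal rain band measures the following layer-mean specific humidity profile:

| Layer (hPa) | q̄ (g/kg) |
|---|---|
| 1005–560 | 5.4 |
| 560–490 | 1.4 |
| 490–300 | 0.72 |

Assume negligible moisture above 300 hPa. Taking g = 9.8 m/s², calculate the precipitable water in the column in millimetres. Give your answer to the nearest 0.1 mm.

PW ≈ 26.9 mm

Precipitable water is the column-integrated vapour mass per unit area: PW = (1/g) Σ q̄ Δp, with q in kg/kg and Δp in Pa (1 kg/m² of water = 1 mm).
Layer 1005–560 hPa: Δp = 445 hPa = 44500 Pa, q̄ = 0.0054 kg/kg → 0.0054 × 44500 / 9.8 = 24.52 mm
Layer 560–490 hPa: Δp = 70 hPa = 7000 Pa, q̄ = 0.0014 kg/kg → 0.0014 × 7000 / 9.8 = 1.00 mm
Layer 490–300 hPa: Δp = 190 hPa = 19000 Pa, q̄ = 0.00072 kg/kg → 0.00072 × 19000 / 9.8 = 1.40 mm
PW = 24.52 + 1.00 + 1.40 = 26.92 ≈ 26.9 mm.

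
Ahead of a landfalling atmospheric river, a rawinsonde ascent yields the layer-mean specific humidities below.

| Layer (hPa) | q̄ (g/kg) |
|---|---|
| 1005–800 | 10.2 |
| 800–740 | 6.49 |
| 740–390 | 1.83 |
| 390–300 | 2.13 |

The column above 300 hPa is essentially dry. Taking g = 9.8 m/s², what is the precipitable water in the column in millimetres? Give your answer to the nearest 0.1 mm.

PW ≈ 33.8 mm

Precipitable water is the column-integrated vapour mass per unit area: PW = (1/g) Σ q̄ Δp, with q in kg/kg and Δp in Pa (1 kg/m² of water = 1 mm).
Layer 1005–800 hPa: Δp = 205 hPa = 20500 Pa, q̄ = 0.0102 kg/kg → 0.0102 × 20500 / 9.8 = 21.34 mm
Layer 800–740 hPa: Δp = 60 hPa = 6000 Pa, q̄ = 0.00649 kg/kg → 0.00649 × 6000 / 9.8 = 3.97 mm
Layer 740–390 hPa: Δp = 350 hPa = 35000 Pa, q̄ = 0.00183 kg/kg → 0.00183 × 35000 / 9.8 = 6.54 mm
Layer 390–300 hPa: Δp = 90 hPa = 9000 Pa, q̄ = 0.00213 kg/kg → 0.00213 × 9000 / 9.8 = 1.96 mm
PW = 21.34 + 3.97 + 6.54 + 1.96 = 33.81 ≈ 33.8 mm.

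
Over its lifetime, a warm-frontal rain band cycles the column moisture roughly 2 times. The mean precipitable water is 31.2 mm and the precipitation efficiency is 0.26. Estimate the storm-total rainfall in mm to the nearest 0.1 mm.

rainfall ≈ 16.2 mm

Each cycle deposits ε × PW = 0.26 × 31.2 = 8.112 mm.
Over 2 cycles: 2 × 8.112 = 16.2 mm.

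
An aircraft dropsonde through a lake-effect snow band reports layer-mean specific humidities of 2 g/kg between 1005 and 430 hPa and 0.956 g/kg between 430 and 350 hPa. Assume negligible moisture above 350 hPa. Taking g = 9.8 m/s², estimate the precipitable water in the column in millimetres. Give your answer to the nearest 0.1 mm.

Precipitable water is the column-integrated vapour mass per unit area: PW = (1/g) Σ q̄ Δp, with q in kg/kg and Δp in Pa (1 kg/m² of water = 1 mm).
Layer 1005–430 hPa: Δp = 575 hPa = 57500 Pa, q̄ = 0.002 kg/kg → 0.002 × 57500 / 9.8 = 11.73 mm
Layer 430–350 hPa: Δp = 80 hPa = 8000 Pa, q̄ = 0.000956 kg/kg → 0.000956 × 8000 / 9.8 = 0.78 mm
PW = 11.73 + 0.78 = 12.51 ≈ 12.5 mm.

PW ≈ 12.5 mm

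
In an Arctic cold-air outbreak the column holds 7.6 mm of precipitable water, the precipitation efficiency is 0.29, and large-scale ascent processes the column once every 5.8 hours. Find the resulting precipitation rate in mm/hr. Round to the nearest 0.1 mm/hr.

Each overturning extracts ε × PW = 0.29 × 7.6 = 2.204 mm.
Rate = ε·PW / τ = 2.204 / 5.8 h = 0.4 mm/hr.

R ≈ 0.4 mm/hr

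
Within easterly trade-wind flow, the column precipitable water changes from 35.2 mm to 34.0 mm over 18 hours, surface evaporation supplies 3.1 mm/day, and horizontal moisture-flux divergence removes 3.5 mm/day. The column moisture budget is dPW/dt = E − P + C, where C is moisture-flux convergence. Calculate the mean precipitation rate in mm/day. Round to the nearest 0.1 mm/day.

P ≈ 1.2 mm/day

dPW/dt = (34.0 − 35.2) mm / (18/24 day) = -1.600 mm/day.
P = E + C − dPW/dt = 3.1 + (-3.5) − (-1.600) = 1.2 mm/day.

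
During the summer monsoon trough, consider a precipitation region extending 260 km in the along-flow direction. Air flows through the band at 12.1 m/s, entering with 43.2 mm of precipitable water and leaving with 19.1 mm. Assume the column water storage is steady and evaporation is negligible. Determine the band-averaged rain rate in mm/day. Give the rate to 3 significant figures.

R ≈ 96.9 mm/day

Column moisture flux per unit crosswind length is F = V × PW.
Inflow: F_in = 12.1 × 43.2 = 522.72 mm·m/s
Outflow: F_out = 12.1 × 19.1 = 231.11 mm·m/s
Steady-state rate R = (F_in − F_out)/L = (522.72 − 231.11) / 260000 m = 1.122e-03 mm/s.
R = 1.122e-03 × 3600 × 24 = 96.9 mm/day.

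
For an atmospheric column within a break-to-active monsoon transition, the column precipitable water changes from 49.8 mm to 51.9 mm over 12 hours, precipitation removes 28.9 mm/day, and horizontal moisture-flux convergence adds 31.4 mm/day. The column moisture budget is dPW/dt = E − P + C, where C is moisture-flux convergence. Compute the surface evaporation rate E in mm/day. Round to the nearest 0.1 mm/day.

E ≈ 1.7 mm/day

dPW/dt = (51.9 − 49.8) mm / (12/24 day) = +4.200 mm/day.
E = dPW/dt + P − C = (+4.200) + 28.9 − (31.4) = 1.7 mm/day.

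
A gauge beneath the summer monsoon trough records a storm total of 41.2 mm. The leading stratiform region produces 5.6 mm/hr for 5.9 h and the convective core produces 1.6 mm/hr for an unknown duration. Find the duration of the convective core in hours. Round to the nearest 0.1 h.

duration ≈ 5.1 h

Known phases: 5.6 × 5.9 = 33.04 mm.
Remaining depth = 41.2 − 33.04 = 8.16 mm.
Duration = 8.16 / 1.6 = 5.1 h.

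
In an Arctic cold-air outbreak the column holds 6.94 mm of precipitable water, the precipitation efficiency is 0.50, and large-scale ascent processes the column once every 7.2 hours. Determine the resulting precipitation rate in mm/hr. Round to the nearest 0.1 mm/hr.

R ≈ 0.5 mm/hr

Each overturning extracts ε × PW = 0.50 × 6.94 = 3.47 mm.
Rate = ε·PW / τ = 3.47 / 7.2 h = 0.5 mm/hr.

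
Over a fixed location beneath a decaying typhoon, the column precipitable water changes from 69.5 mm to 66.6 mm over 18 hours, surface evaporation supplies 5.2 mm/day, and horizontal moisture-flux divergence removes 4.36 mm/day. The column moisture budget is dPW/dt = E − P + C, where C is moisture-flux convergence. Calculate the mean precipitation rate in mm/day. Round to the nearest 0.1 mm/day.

dPW/dt = (66.6 − 69.5) mm / (18/24 day) = -3.867 mm/day.
P = E + C − dPW/dt = 5.2 + (-4.36) − (-3.867) = 4.7 mm/day.

P ≈ 4.7 mm/day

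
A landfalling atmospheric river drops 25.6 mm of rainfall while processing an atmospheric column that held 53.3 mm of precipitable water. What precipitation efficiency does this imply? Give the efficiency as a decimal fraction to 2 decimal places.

ε ≈ 0.48

ε = rainfall / PW = 25.6 / 53.3 = 0.48.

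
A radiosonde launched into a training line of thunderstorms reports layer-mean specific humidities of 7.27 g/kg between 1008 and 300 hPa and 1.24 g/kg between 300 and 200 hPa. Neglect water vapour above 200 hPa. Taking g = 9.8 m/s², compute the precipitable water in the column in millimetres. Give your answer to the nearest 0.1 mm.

PW ≈ 53.8 mm

Precipitable water is the column-integrated vapour mass per unit area: PW = (1/g) Σ q̄ Δp, with q in kg/kg and Δp in Pa (1 kg/m² of water = 1 mm).
Layer 1008–300 hPa: Δp = 708 hPa = 70800 Pa, q̄ = 0.00727 kg/kg → 0.00727 × 70800 / 9.8 = 52.52 mm
Layer 300–200 hPa: Δp = 100 hPa = 10000 Pa, q̄ = 0.00124 kg/kg → 0.00124 × 10000 / 9.8 = 1.27 mm
PW = 52.52 + 1.27 = 53.79 ≈ 53.8 mm.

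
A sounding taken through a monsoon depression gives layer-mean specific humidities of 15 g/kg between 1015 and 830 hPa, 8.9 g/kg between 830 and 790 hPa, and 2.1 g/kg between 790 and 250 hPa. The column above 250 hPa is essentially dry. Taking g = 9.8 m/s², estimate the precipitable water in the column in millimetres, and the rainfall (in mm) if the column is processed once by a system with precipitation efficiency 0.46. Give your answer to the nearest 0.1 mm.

Precipitable water is the column-integrated vapour mass per unit area: PW = (1/g) Σ q̄ Δp, with q in kg/kg and Δp in Pa (1 kg/m² of water = 1 mm).
Layer 1015–830 hPa: Δp = 185 hPa = 18500 Pa, q̄ = 0.015 kg/kg → 0.015 × 18500 / 9.8 = 28.32 mm
Layer 830–790 hPa: Δp = 40 hPa = 4000 Pa, q̄ = 0.0089 kg/kg → 0.0089 × 4000 / 9.8 = 3.63 mm
Layer 790–250 hPa: Δp = 540 hPa = 54000 Pa, q̄ = 0.0021 kg/kg → 0.0021 × 54000 / 9.8 = 11.57 mm
PW = 28.32 + 3.63 + 11.57 = 43.52 ≈ 43.5 mm.
Rainfall = ε × PW = 0.46 × 43.5 = 20.0 mm.

PW ≈ 43.5 mm; rainfall ≈ 20.0 mm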